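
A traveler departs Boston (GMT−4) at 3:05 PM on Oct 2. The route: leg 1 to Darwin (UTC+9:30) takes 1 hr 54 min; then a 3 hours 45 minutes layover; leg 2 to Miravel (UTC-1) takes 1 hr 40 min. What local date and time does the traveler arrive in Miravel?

Convert departure to UTC: 3:05 PM + 4:00 = 7:05 PM UTC on Oct 2.
Add 1 hour and 54 minutes leg 1 → 8:59 PM UTC.
Add 3 hours 45 minutes layover in Darwin → 12:44 AM UTC (Oct 3).
Add 1 hour and 40 minutes leg 2 → 2:24 AM UTC.
Miravel is UTC−1:00, so local arrival = 2:24 AM − 1:00 = 1:24 AM on Oct 3.

1:24 AM on October 3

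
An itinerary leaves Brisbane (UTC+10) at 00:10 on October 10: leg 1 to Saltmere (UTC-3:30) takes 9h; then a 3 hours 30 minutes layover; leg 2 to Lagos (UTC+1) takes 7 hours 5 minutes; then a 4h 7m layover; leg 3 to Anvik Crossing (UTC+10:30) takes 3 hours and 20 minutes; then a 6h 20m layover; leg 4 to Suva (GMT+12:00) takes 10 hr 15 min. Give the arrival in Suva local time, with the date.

Convert departure to UTC: 00:10 − 10:00 = 14:10 UTC on Oct 9.
Add 9 hours leg 1 → 23:10 UTC.
Add 3 hours 30 minutes layover in Saltmere → 02:40 UTC (Oct 10).
Add 7 hours 5 minutes leg 2 → 09:45 UTC.
Add 4 hours 7 minutes layover in Lagos → 13:52 UTC.
Add 3 hours 20 minutes leg 3 → 17:12 UTC.
Add 6 hours and 20 minutes layover in Anvik Crossing → 23:32 UTC.
Add 10 hours 15 minutes leg 4 → 09:47 UTC (Oct 11).
Suva is UTC+12:00, so local arrival = 09:47 + 12:00 = 21:47 on Oct 11.

21:47 on October 11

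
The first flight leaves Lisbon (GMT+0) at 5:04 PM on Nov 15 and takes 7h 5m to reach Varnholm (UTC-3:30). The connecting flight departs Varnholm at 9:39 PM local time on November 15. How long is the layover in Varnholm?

1 hour

Lisbon is at UTC+0, so departure is already 5:04 PM UTC on Nov 15.
Add 7 hours 5 minutes flight time → 12:09 AM UTC (Nov 16).
Varnholm is UTC−3:30, so local arrival = 12:09 AM − 3:30 = 8:39 PM on Nov 15.
Layover = 9:39 PM − 8:39 PM = 1 hour.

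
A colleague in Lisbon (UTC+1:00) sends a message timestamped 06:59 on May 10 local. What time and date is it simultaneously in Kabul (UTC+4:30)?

Kabul is 3:30 ahead of Lisbon.
Shift by the zone difference: 06:59 + 3:30 = 10:29 on May 10 in Kabul.

10:29 on May 10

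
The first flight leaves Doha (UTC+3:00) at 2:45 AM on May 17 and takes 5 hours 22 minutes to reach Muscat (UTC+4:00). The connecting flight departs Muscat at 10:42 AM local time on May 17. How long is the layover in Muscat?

Convert departure to UTC: 2:45 AM − 3:00 = 11:45 PM UTC on May 16.
Add 5 hours 22 minutes flight time → 5:07 AM UTC (May 17).
Muscat is UTC+4:00, so local arrival = 5:07 AM + 4:00 = 9:07 AM on May 17.
Layover = 10:42 AM − 9:07 AM = 1 hour 35 minutes.

1 hour 35 minutes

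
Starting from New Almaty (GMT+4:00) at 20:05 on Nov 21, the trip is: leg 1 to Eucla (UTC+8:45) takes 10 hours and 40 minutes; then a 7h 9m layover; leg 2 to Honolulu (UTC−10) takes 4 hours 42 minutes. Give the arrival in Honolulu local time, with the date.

04:36 on Nov 22

Convert departure to UTC: 20:05 − 4:00 = 16:05 UTC on Nov 21.
Add 10 hours and 40 minutes leg 1 → 02:45 UTC (Nov 22).
Add 7 hours 9 minutes layover in Eucla → 09:54 UTC.
Add 4 hours 42 minutes leg 2 → 14:36 UTC.
Honolulu is UTC−10:00, so local arrival = 14:36 − 10:00 = 04:36 on Nov 22.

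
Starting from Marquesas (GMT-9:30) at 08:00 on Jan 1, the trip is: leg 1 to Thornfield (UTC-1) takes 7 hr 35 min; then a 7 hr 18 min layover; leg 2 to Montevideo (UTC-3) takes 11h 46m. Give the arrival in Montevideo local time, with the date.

Convert departure to UTC: 08:00 + 9:30 = 17:30 UTC on Jan 1.
Add 7 hours 35 minutes leg 1 → 01:05 UTC (Jan 2).
Add 7 hours and 18 minutes layover in Thornfield → 08:23 UTC.
Add 11 hours 46 minutes leg 2 → 20:09 UTC.
Montevideo is UTC−3:00, so local arrival = 20:09 − 3:00 = 17:09 on Jan 2.

17:09 on January 2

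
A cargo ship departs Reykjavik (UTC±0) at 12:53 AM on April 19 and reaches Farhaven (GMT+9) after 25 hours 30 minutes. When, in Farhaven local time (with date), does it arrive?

Reykjavik is at UTC+0, so departure is already 12:53 AM UTC on Apr 19.
Add 25 hours and 30 minutes travel time → 2:23 AM UTC (Apr 20).
Farhaven is UTC+9:00, so local arrival = 2:23 AM + 9:00 = 11:23 AM on Apr 20.

11:23 AM on April 20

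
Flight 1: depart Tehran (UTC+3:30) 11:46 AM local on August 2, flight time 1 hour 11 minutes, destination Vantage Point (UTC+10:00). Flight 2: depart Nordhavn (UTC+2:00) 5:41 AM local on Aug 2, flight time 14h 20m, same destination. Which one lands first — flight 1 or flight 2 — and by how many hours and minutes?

the first, by 8 hours 34 minutes

Flight 1 in UTC: 11:46 AM − 3:30 = 8:16 AM on Aug 2.
+1 hour and 11 minutes → arrive 9:27 AM UTC on Aug 2.
Flight 2 in UTC: 5:41 AM − 2:00 = 3:41 AM on Aug 2.
+14 hours and 20 minutes → arrive 6:01 PM UTC on Aug 2.
Flight 1 lands earlier by 8 hours 34 minutes.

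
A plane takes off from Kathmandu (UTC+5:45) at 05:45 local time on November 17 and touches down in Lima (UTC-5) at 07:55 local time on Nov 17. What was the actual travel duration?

12 hours 55 minutes

Lima is 10:45 behind Kathmandu.
Clock-face elapsed time (ignoring zones) is 2 hours 10 minutes.
Actual elapsed = 2 hours 10 minutes + 10:45 = 12 hours 55 minutes.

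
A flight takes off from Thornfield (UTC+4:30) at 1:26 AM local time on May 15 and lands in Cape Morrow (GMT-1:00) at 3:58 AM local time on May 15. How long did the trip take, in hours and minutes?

Cape Morrow is 5:30 behind Thornfield.
Clock-face elapsed time (ignoring zones) is 2 hours 32 minutes.
Actual elapsed = 2 hours 32 minutes + 5:30 = 8 hours 2 minutes.

8 hours 2 minutes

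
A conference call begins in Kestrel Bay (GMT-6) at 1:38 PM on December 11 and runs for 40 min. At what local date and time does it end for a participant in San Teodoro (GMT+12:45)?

Convert start to UTC: 1:38 PM + 6:00 = 7:38 PM UTC on Dec 11.
Add 40 minutes duration → 8:18 PM UTC.
San Teodoro is UTC+12:45, so local end time = 8:18 PM + 12:45 = 9:03 AM on Dec 12.

9:03 AM on December 12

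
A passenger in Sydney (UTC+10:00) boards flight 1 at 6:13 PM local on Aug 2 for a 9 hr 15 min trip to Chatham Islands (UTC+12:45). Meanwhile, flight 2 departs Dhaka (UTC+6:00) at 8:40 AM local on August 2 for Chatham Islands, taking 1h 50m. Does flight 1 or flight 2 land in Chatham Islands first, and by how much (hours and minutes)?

Flight 1 in UTC: 6:13 PM − 10:00 = 8:13 AM on Aug 2.
+9 hours and 15 minutes → arrive 5:28 PM UTC on Aug 2.
Flight 2 in UTC: 8:40 AM − 6:00 = 2:40 AM on Aug 2.
+1 hour and 50 minutes → arrive 4:30 AM UTC on Aug 2.
Flight 2 lands earlier by 12 hours 58 minutes.

the second, by 12 hours 58 minutes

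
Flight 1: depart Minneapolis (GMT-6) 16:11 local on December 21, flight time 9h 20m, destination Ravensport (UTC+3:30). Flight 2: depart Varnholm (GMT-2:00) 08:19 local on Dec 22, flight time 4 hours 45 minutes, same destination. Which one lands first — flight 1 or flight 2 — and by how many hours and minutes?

the first, by 7 hours 33 minutes

Flight 1 in UTC: 16:11 + 6:00 = 22:11 on Dec 21.
+9 hours 20 minutes → arrive 07:31 UTC on Dec 22.
Flight 2 in UTC: 08:19 + 2:00 = 10:19 on Dec 22.
+4 hours 45 minutes → arrive 15:04 UTC on Dec 22.
Flight 1 lands earlier by 7 hours 33 minutes.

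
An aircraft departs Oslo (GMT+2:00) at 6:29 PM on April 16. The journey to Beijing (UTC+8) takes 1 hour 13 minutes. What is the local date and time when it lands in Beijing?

1:42 AM on April 17

Convert departure to UTC: 6:29 PM − 2:00 = 4:29 PM UTC on Apr 16.
Add 1 hour 13 minutes travel time → 5:42 PM UTC.
Beijing is UTC+8:00, so local arrival = 5:42 PM + 8:00 = 1:42 AM on Apr 17.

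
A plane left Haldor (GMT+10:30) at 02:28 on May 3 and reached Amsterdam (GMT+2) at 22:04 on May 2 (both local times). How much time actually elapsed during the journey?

Amsterdam is 8:30 behind Haldor.
Clock-face elapsed time (ignoring zones) is −4 hours 24 minutes.
Actual elapsed = −4 hours 24 minutes + 8:30 = 4 hours 6 minutes.

4 hours 6 minutes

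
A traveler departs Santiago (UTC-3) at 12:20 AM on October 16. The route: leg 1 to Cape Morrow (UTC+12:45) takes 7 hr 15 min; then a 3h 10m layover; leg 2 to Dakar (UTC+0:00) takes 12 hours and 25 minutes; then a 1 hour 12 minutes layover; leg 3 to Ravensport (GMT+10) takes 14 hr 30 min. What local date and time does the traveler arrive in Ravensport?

3:52 AM on Oct 18

Convert departure to UTC: 12:20 AM + 3:00 = 3:20 AM UTC on Oct 16.
Add 7 hours 15 minutes leg 1 → 10:35 AM UTC.
Add 3 hours 10 minutes layover in Cape Morrow → 1:45 PM UTC.
Add 12 hours 25 minutes leg 2 → 2:10 AM UTC (Oct 17).
Add 1 hour 12 minutes layover in Dakar → 3:22 AM UTC.
Add 14 hours 30 minutes leg 3 → 5:52 PM UTC.
Ravensport is UTC+10:00, so local arrival = 5:52 PM + 10:00 = 3:52 AM on Oct 18.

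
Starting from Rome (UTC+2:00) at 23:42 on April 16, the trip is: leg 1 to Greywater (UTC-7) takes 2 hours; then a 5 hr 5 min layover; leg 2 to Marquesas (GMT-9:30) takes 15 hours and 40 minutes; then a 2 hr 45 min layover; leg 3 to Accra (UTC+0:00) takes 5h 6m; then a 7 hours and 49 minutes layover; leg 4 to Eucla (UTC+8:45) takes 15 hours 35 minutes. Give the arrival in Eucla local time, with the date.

Convert departure to UTC: 23:42 − 2:00 = 21:42 UTC on Apr 16.
Add 2 hours leg 1 → 23:42 UTC.
Add 5 hours 5 minutes layover in Greywater → 04:47 UTC (Apr 17).
Add 15 hours 40 minutes leg 2 → 20:27 UTC.
Add 2 hours and 45 minutes layover in Marquesas → 23:12 UTC.
Add 5 hours and 6 minutes leg 3 → 04:18 UTC (Apr 18).
Add 7 hours and 49 minutes layover in Accra → 12:07 UTC.
Add 15 hours 35 minutes leg 4 → 03:42 UTC (Apr 19).
Eucla is UTC+8:45, so local arrival = 03:42 + 8:45 = 12:27 on Apr 19.

12:27 on Apr 19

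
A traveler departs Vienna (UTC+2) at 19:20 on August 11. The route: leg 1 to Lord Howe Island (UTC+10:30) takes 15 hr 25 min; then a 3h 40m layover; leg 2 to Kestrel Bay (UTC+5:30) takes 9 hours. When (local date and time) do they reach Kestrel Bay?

02:55 on August 13

Convert departure to UTC: 19:20 − 2:00 = 17:20 UTC on Aug 11.
Add 15 hours and 25 minutes leg 1 → 08:45 UTC (Aug 12).
Add 3 hours and 40 minutes layover in Lord Howe Island → 12:25 UTC.
Add 9 hours leg 2 → 21:25 UTC.
Kestrel Bay is UTC+5:30, so local arrival = 21:25 + 5:30 = 02:55 on Aug 13.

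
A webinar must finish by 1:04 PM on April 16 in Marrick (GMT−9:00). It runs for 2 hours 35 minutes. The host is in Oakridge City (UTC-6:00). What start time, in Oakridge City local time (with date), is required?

Target end time in UTC: 1:04 PM + 9:00 = 10:04 PM on Apr 16.
Subtract 2 hours 35 minutes → start 7:29 PM UTC on Apr 16.
Oakridge City is UTC−6:00: 7:29 PM − 6:00 = 1:29 PM on Apr 16.

1:29 PM on Apr 16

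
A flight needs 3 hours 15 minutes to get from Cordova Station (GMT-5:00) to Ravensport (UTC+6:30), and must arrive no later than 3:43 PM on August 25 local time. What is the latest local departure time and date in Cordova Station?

Target arrival in UTC: 3:43 PM − 6:30 = 9:13 AM on Aug 25.
Subtract 3 hours and 15 minutes → departure 5:58 AM UTC on Aug 25.
Cordova Station is UTC−5:00: 5:58 AM − 5:00 = 12:58 AM on Aug 25.

12:58 AM on August 25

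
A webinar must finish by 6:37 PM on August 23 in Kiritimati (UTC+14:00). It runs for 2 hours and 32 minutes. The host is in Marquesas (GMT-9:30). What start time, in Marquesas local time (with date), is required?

4:35 PM on August 22

Target end time in UTC: 6:37 PM − 14:00 = 4:37 AM on Aug 23.
Subtract 2 hours 32 minutes → start 2:05 AM UTC on Aug 23.
Marquesas is UTC−9:30: 2:05 AM − 9:30 = 4:35 PM on Aug 22.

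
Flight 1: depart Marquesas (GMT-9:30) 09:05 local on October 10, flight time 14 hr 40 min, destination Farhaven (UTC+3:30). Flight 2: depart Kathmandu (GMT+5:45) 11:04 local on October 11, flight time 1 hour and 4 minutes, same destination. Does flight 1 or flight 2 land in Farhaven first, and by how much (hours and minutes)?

Flight 1 in UTC: 09:05 + 9:30 = 18:35 on Oct 10.
+14 hours 40 minutes → arrive 09:15 UTC on Oct 11.
Flight 2 in UTC: 11:04 − 5:45 = 05:19 on Oct 11.
+1 hour and 4 minutes → arrive 06:23 UTC on Oct 11.
Flight 2 lands earlier by 2 hours 52 minutes.

the second, by 2 hours 52 minutes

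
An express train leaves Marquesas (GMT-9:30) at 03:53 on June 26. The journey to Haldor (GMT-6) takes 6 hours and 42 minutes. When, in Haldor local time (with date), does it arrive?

14:05 on Jun 26

Convert departure to UTC: 03:53 + 9:30 = 13:23 UTC on Jun 26.
Add 6 hours 42 minutes travel time → 20:05 UTC.
Haldor is UTC−6:00, so local arrival = 20:05 − 6:00 = 14:05 on Jun 26.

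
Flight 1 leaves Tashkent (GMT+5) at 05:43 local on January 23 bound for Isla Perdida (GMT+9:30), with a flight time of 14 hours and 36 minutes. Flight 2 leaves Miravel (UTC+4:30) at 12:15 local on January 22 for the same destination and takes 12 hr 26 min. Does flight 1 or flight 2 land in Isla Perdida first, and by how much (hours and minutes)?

Flight 1 in UTC: 05:43 − 5:00 = 00:43 on Jan 23.
+14 hours and 36 minutes → arrive 15:19 UTC on Jan 23.
Flight 2 in UTC: 12:15 − 4:30 = 07:45 on Jan 22.
+12 hours 26 minutes → arrive 20:11 UTC on Jan 22.
Flight 2 lands earlier by 19 hours 8 minutes.

the second, by 19 hours 8 minutes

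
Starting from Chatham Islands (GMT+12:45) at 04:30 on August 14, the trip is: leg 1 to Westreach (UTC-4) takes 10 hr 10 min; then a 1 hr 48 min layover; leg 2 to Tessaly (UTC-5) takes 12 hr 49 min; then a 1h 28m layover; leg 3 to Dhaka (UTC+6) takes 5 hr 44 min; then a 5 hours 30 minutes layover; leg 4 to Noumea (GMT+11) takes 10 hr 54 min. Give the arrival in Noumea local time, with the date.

03:08 on August 16

Convert departure to UTC: 04:30 − 12:45 = 15:45 UTC on Aug 13.
Add 10 hours and 10 minutes leg 1 → 01:55 UTC (Aug 14).
Add 1 hour and 48 minutes layover in Westreach → 03:43 UTC.
Add 12 hours 49 minutes leg 2 → 16:32 UTC.
Add 1 hour 28 minutes layover in Tessaly → 18:00 UTC.
Add 5 hours and 44 minutes leg 3 → 23:44 UTC.
Add 5 hours 30 minutes layover in Dhaka → 05:14 UTC (Aug 15).
Add 10 hours and 54 minutes leg 4 → 16:08 UTC.
Noumea is UTC+11:00, so local arrival = 16:08 + 11:00 = 03:08 on Aug 16.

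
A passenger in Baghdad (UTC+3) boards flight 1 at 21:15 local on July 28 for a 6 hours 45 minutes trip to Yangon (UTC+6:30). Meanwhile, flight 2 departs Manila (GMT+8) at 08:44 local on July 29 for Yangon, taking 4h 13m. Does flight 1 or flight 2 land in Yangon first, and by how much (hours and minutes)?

Flight 1 in UTC: 21:15 − 3:00 = 18:15 on Jul 28.
+6 hours 45 minutes → arrive 01:00 UTC on Jul 29.
Flight 2 in UTC: 08:44 − 8:00 = 00:44 on Jul 29.
+4 hours and 13 minutes → arrive 04:57 UTC on Jul 29.
Flight 1 lands earlier by 3 hours 57 minutes.

the first, by 3 hours 57 minutes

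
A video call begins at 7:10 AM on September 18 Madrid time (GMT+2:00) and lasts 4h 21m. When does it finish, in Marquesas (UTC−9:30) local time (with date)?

12:01 AM on Sep 18

Marquesas is 11:30 behind Madrid.
After 4 hours 21 minutes it is 11:31 AM in Madrid.
Shift by the zone difference: 11:31 AM − 11:30 = 12:01 AM on Sep 18 in Marquesas.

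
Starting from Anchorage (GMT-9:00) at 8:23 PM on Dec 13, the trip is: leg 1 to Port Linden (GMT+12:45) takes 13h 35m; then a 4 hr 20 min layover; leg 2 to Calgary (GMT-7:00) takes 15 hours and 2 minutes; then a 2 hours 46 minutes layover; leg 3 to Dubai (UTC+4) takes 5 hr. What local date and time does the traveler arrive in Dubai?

2:06 AM on December 16

Convert departure to UTC: 8:23 PM + 9:00 = 5:23 AM UTC on Dec 14.
Add 13 hours 35 minutes leg 1 → 6:58 PM UTC.
Add 4 hours and 20 minutes layover in Port Linden → 11:18 PM UTC.
Add 15 hours and 2 minutes leg 2 → 2:20 PM UTC (Dec 15).
Add 2 hours 46 minutes layover in Calgary → 5:06 PM UTC.
Add 5 hours leg 3 → 10:06 PM UTC.
Dubai is UTC+4:00, so local arrival = 10:06 PM + 4:00 = 2:06 AM on Dec 16.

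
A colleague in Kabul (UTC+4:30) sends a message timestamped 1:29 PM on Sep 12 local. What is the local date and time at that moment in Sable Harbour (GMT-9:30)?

In UTC: 1:29 PM − 4:30 = 8:59 AM on Sep 12.
Sable Harbour is UTC−9:30: 8:59 AM − 9:30 = 11:29 PM on Sep 11.

11:29 PM on September 11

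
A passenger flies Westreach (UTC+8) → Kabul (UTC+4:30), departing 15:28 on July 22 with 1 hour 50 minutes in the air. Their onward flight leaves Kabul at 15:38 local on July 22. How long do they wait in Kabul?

1 hour 50 minutes

Convert departure to UTC: 15:28 − 8:00 = 07:28 UTC on Jul 22.
Add 1 hour and 50 minutes flight time → 09:18 UTC.
Kabul is UTC+4:30, so local arrival = 09:18 + 4:30 = 13:48 on Jul 22.
Layover = 15:38 − 13:48 = 1 hour 50 minutes.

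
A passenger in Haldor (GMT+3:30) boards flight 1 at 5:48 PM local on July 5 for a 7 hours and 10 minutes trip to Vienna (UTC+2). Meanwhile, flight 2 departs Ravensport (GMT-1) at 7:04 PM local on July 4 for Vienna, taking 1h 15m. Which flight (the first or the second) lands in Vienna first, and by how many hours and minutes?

the second, by 24 hours 9 minutes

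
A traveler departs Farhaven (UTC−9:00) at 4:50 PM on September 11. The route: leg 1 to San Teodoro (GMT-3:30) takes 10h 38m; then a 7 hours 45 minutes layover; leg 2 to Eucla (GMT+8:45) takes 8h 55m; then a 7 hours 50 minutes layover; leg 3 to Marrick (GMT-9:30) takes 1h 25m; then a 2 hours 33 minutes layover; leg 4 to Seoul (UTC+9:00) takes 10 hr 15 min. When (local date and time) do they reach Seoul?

Convert departure to UTC: 4:50 PM + 9:00 = 1:50 AM UTC on Sep 12.
Add 10 hours and 38 minutes leg 1 → 12:28 PM UTC.
Add 7 hours and 45 minutes layover in San Teodoro → 8:13 PM UTC.
Add 8 hours and 55 minutes leg 2 → 5:08 AM UTC (Sep 13).
Add 7 hours 50 minutes layover in Eucla → 12:58 PM UTC.
Add 1 hour 25 minutes leg 3 → 2:23 PM UTC.
Add 2 hours and 33 minutes layover in Marrick → 4:56 PM UTC.
Add 10 hours 15 minutes leg 4 → 3:11 AM UTC (Sep 14).
Seoul is UTC+9:00, so local arrival = 3:11 AM + 9:00 = 12:11 PM on Sep 14.

12:11 PM on September 14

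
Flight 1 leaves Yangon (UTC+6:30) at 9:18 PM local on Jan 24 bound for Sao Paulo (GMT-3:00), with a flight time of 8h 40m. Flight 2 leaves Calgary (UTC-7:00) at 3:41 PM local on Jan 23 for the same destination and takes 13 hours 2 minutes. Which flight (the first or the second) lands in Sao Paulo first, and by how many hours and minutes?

Flight 1 in UTC: 9:18 PM − 6:30 = 2:48 PM on Jan 24.
+8 hours and 40 minutes → arrive 11:28 PM UTC on Jan 24.
Flight 2 in UTC: 3:41 PM + 7:00 = 10:41 PM on Jan 23.
+13 hours 2 minutes → arrive 11:43 AM UTC on Jan 24.
Flight 2 lands earlier by 11 hours 45 minutes.

the second, by 11 hours 45 minutes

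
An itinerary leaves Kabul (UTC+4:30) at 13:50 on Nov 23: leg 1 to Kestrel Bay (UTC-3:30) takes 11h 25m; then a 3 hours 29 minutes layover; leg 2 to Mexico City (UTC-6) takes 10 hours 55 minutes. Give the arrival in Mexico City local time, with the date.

05:09 on Nov 24

Convert departure to UTC: 13:50 − 4:30 = 09:20 UTC on Nov 23.
Add 11 hours and 25 minutes leg 1 → 20:45 UTC.
Add 3 hours 29 minutes layover in Kestrel Bay → 00:14 UTC (Nov 24).
Add 10 hours and 55 minutes leg 2 → 11:09 UTC.
Mexico City is UTC−6:00, so local arrival = 11:09 − 6:00 = 05:09 on Nov 24.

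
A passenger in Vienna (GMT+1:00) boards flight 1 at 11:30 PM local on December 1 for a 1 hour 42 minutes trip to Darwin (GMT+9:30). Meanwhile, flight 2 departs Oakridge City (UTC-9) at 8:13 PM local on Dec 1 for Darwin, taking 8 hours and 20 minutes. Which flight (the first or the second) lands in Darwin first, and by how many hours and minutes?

the first, by 13 hours 21 minutes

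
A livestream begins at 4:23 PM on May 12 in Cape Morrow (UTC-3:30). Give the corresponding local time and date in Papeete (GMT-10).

9:53 AM on May 12

In UTC: 4:23 PM + 3:30 = 7:53 PM on May 12.
Papeete is UTC−10:00: 7:53 PM − 10:00 = 9:53 AM on May 12.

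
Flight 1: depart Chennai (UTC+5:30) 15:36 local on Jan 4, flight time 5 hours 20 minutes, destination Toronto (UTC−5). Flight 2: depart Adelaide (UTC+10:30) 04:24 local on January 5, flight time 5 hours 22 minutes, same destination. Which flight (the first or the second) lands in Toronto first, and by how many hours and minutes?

the first, by 7 hours 50 minutes

Flight 1 in UTC: 15:36 − 5:30 = 10:06 on Jan 4.
+5 hours and 20 minutes → arrive 15:26 UTC on Jan 4.
Flight 2 in UTC: 04:24 − 10:30 = 17:54 on Jan 4.
+5 hours and 22 minutes → arrive 23:16 UTC on Jan 4.
Flight 1 lands earlier by 7 hours 50 minutes.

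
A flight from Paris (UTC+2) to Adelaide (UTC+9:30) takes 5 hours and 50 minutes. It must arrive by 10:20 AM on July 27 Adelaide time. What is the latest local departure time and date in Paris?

Target arrival in UTC: 10:20 AM − 9:30 = 12:50 AM on Jul 27.
Subtract 5 hours 50 minutes → departure 7:00 PM UTC on Jul 26.
Paris is UTC+2:00: 7:00 PM + 2:00 = 9:00 PM on Jul 26.

9:00 PM on July 26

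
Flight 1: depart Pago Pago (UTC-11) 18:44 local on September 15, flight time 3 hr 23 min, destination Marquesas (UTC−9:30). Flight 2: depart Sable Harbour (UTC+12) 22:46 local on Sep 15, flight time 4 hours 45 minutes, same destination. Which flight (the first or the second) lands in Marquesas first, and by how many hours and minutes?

the second, by 17 hours 36 minutes

Flight 1 in UTC: 18:44 + 11:00 = 05:44 on Sep 16.
+3 hours and 23 minutes → arrive 09:07 UTC on Sep 16.
Flight 2 in UTC: 22:46 − 12:00 = 10:46 on Sep 15.
+4 hours 45 minutes → arrive 15:31 UTC on Sep 15.
Flight 2 lands earlier by 17 hours 36 minutes.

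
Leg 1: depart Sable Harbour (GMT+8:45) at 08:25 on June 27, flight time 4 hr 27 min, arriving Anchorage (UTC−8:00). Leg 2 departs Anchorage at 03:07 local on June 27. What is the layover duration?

7 hours

Convert departure to UTC: 08:25 − 8:45 = 23:40 UTC on Jun 26.
Add 4 hours and 27 minutes flight time → 04:07 UTC (Jun 27).
Anchorage is UTC−8:00, so local arrival = 04:07 − 8:00 = 20:07 on Jun 26.
Layover = 03:07 − 20:07 (+1 day) = 7 hours.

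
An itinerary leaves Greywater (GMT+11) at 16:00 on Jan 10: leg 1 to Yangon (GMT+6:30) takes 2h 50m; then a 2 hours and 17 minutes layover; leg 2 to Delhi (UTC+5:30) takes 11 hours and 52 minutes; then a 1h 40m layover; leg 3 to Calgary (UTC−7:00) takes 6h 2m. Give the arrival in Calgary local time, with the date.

22:41 on January 10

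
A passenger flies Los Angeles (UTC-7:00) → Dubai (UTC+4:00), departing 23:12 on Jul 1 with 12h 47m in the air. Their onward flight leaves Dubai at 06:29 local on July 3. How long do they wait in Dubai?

7 hours 30 minutes

Convert departure to UTC: 23:12 + 7:00 = 06:12 UTC on Jul 2.
Add 12 hours and 47 minutes flight time → 18:59 UTC.
Dubai is UTC+4:00, so local arrival = 18:59 + 4:00 = 22:59 on Jul 2.
Layover = 06:29 − 22:59 (+1 day) = 7 hours 30 minutes.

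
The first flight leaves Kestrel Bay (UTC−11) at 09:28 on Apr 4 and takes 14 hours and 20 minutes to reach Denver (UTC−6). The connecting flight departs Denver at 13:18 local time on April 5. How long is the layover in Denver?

Convert departure to UTC: 09:28 + 11:00 = 20:28 UTC on Apr 4.
Add 14 hours 20 minutes flight time → 10:48 UTC (Apr 5).
Denver is UTC−6:00, so local arrival = 10:48 − 6:00 = 04:48 on Apr 5.
Layover = 13:18 − 04:48 = 8 hours 30 minutes.

8 hours 30 minutes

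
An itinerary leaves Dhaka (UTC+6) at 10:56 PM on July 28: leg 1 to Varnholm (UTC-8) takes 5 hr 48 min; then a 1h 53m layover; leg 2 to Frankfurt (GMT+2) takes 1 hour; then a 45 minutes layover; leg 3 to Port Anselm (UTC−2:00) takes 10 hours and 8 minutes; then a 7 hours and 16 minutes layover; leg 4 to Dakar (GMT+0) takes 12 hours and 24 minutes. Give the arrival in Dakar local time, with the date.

8:10 AM on July 30

Convert departure to UTC: 10:56 PM − 6:00 = 4:56 PM UTC on Jul 28.
Add 5 hours and 48 minutes leg 1 → 10:44 PM UTC.
Add 1 hour and 53 minutes layover in Varnholm → 12:37 AM UTC (Jul 29).
Add 1 hour leg 2 → 1:37 AM UTC.
Add 45 minutes layover in Frankfurt → 2:22 AM UTC.
Add 10 hours and 8 minutes leg 3 → 12:30 PM UTC.
Add 7 hours and 16 minutes layover in Port Anselm → 7:46 PM UTC.
Add 12 hours 24 minutes leg 4 → 8:10 AM UTC (Jul 30).
Dakar is UTC+0, so local arrival is the same: 8:10 AM on Jul 30.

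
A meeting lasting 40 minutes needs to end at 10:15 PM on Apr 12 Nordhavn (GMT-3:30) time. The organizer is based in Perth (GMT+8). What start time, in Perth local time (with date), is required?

9:05 AM on April 13

Target end time in UTC: 10:15 PM + 3:30 = 1:45 AM on Apr 13.
Subtract 40 minutes → start 1:05 AM UTC on Apr 13.
Perth is UTC+8:00: 1:05 AM + 8:00 = 9:05 AM on Apr 13.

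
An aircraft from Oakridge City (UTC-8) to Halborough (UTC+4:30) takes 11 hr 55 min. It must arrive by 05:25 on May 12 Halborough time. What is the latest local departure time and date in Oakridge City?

05:00 on May 11

Target arrival in UTC: 05:25 − 4:30 = 00:55 on May 12.
Subtract 11 hours 55 minutes → departure 13:00 UTC on May 11.
Oakridge City is UTC−8:00: 13:00 − 8:00 = 05:00 on May 11.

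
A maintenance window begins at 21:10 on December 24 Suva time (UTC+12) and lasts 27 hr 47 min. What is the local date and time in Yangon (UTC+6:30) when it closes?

Convert start to UTC: 21:10 − 12:00 = 09:10 UTC on Dec 24.
Add 27 hours 47 minutes duration → 12:57 UTC (Dec 25).
Yangon is UTC+6:30, so local end time = 12:57 + 6:30 = 19:27 on Dec 25.

19:27 on Dec 25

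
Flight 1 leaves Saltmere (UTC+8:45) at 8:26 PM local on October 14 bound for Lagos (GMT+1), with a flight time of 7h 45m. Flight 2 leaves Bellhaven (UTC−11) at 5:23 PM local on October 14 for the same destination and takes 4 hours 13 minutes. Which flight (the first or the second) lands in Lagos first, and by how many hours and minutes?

the first, by 13 hours 10 minutes

Flight 1 in UTC: 8:26 PM − 8:45 = 11:41 AM on Oct 14.
+7 hours 45 minutes → arrive 7:26 PM UTC on Oct 14.
Flight 2 in UTC: 5:23 PM + 11:00 = 4:23 AM on Oct 15.
+4 hours and 13 minutes → arrive 8:36 AM UTC on Oct 15.
Flight 1 lands earlier by 13 hours 10 minutes.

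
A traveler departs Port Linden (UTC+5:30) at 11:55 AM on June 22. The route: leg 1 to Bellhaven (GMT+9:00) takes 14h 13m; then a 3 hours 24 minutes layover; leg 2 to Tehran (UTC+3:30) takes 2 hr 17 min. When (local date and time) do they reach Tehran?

5:49 AM on June 23

Convert departure to UTC: 11:55 AM − 5:30 = 6:25 AM UTC on Jun 22.
Add 14 hours and 13 minutes leg 1 → 8:38 PM UTC.
Add 3 hours and 24 minutes layover in Bellhaven → 12:02 AM UTC (Jun 23).
Add 2 hours and 17 minutes leg 2 → 2:19 AM UTC.
Tehran is UTC+3:30, so local arrival = 2:19 AM + 3:30 = 5:49 AM on Jun 23.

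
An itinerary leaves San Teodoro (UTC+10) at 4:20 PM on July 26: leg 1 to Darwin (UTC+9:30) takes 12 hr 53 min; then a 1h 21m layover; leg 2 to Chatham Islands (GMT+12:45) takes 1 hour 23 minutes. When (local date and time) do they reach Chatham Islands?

10:42 AM on Jul 27

Convert departure to UTC: 4:20 PM − 10:00 = 6:20 AM UTC on Jul 26.
Add 12 hours and 53 minutes leg 1 → 7:13 PM UTC.
Add 1 hour 21 minutes layover in Darwin → 8:34 PM UTC.
Add 1 hour 23 minutes leg 2 → 9:57 PM UTC.
Chatham Islands is UTC+12:45, so local arrival = 9:57 PM + 12:45 = 10:42 AM on Jul 27.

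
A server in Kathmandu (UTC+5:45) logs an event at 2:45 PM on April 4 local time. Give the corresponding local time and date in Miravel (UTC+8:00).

5:00 PM on April 4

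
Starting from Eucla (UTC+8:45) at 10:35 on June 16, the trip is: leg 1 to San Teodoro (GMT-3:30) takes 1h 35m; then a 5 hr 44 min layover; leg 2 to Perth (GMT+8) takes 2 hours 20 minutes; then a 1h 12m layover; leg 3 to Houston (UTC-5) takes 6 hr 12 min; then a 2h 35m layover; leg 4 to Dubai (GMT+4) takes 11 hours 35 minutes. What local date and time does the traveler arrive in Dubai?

13:03 on June 17

Convert departure to UTC: 10:35 − 8:45 = 01:50 UTC on Jun 16.
Add 1 hour 35 minutes leg 1 → 03:25 UTC.
Add 5 hours and 44 minutes layover in San Teodoro → 09:09 UTC.
Add 2 hours and 20 minutes leg 2 → 11:29 UTC.
Add 1 hour 12 minutes layover in Perth → 12:41 UTC.
Add 6 hours and 12 minutes leg 3 → 18:53 UTC.
Add 2 hours 35 minutes layover in Houston → 21:28 UTC.
Add 11 hours 35 minutes leg 4 → 09:03 UTC (Jun 17).
Dubai is UTC+4:00, so local arrival = 09:03 + 4:00 = 13:03 on Jun 17.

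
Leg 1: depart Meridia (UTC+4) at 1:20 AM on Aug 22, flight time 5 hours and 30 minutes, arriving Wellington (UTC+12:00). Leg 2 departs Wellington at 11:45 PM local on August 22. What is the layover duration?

Convert departure to UTC: 1:20 AM − 4:00 = 9:20 PM UTC on Aug 21.
Add 5 hours and 30 minutes flight time → 2:50 AM UTC (Aug 22).
Wellington is UTC+12:00, so local arrival = 2:50 AM + 12:00 = 2:50 PM on Aug 22.
Layover = 11:45 PM − 2:50 PM = 8 hours 55 minutes.

8 hours 55 minutes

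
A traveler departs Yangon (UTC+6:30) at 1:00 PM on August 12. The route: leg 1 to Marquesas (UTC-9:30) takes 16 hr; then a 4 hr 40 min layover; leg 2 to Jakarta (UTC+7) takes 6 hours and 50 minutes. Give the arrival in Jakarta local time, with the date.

Convert departure to UTC: 1:00 PM − 6:30 = 6:30 AM UTC on Aug 12.
Add 16 hours leg 1 → 10:30 PM UTC.
Add 4 hours 40 minutes layover in Marquesas → 3:10 AM UTC (Aug 13).
Add 6 hours and 50 minutes leg 2 → 10:00 AM UTC.
Jakarta is UTC+7:00, so local arrival = 10:00 AM + 7:00 = 5:00 PM on Aug 13.

5:00 PM on August 13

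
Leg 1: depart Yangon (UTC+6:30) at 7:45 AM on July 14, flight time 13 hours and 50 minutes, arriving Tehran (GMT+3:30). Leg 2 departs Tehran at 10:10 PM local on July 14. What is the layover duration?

3 hours 35 minutes

Convert departure to UTC: 7:45 AM − 6:30 = 1:15 AM UTC on Jul 14.
Add 13 hours and 50 minutes flight time → 3:05 PM UTC.
Tehran is UTC+3:30, so local arrival = 3:05 PM + 3:30 = 6:35 PM on Jul 14.
Layover = 10:10 PM − 6:35 PM = 3 hours 35 minutes.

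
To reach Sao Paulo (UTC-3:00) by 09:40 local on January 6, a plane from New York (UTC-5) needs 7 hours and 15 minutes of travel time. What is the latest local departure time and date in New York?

Target arrival in UTC: 09:40 + 3:00 = 12:40 on Jan 6.
Subtract 7 hours and 15 minutes → departure 05:25 UTC on Jan 6.
New York is UTC−5:00: 05:25 − 5:00 = 00:25 on Jan 6.

00:25 on Jan 6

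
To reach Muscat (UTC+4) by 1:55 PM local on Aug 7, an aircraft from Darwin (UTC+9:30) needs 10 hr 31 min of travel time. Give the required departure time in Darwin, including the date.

8:54 AM on August 7

Target arrival in UTC: 1:55 PM − 4:00 = 9:55 AM on Aug 7.
Subtract 10 hours and 31 minutes → departure 11:24 PM UTC on Aug 6.
Darwin is UTC+9:30: 11:24 PM + 9:30 = 8:54 AM on Aug 7.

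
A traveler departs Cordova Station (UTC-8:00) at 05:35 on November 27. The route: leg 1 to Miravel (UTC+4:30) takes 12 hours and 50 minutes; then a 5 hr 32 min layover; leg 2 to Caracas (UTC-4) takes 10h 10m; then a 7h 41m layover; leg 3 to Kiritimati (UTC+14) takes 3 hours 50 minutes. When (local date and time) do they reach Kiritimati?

Convert departure to UTC: 05:35 + 8:00 = 13:35 UTC on Nov 27.
Add 12 hours and 50 minutes leg 1 → 02:25 UTC (Nov 28).
Add 5 hours 32 minutes layover in Miravel → 07:57 UTC.
Add 10 hours 10 minutes leg 2 → 18:07 UTC.
Add 7 hours and 41 minutes layover in Caracas → 01:48 UTC (Nov 29).
Add 3 hours 50 minutes leg 3 → 05:38 UTC.
Kiritimati is UTC+14:00, so local arrival = 05:38 + 14:00 = 19:38 on Nov 29.

19:38 on November 29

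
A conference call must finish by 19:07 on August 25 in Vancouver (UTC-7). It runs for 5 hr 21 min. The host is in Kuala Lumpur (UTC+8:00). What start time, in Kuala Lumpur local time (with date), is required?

Target end time in UTC: 19:07 + 7:00 = 02:07 on Aug 26.
Subtract 5 hours 21 minutes → start 20:46 UTC on Aug 25.
Kuala Lumpur is UTC+8:00: 20:46 + 8:00 = 04:46 on Aug 26.

04:46 on August 26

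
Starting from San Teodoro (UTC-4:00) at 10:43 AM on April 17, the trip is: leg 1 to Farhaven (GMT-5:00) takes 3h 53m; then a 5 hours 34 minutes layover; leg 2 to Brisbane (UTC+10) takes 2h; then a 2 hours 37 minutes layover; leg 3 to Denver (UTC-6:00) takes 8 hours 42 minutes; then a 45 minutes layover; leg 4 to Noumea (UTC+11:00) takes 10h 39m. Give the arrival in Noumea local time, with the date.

11:53 AM on April 19

Convert departure to UTC: 10:43 AM + 4:00 = 2:43 PM UTC on Apr 17.
Add 3 hours and 53 minutes leg 1 → 6:36 PM UTC.
Add 5 hours 34 minutes layover in Farhaven → 12:10 AM UTC (Apr 18).
Add 2 hours leg 2 → 2:10 AM UTC.
Add 2 hours and 37 minutes layover in Brisbane → 4:47 AM UTC.
Add 8 hours 42 minutes leg 3 → 1:29 PM UTC.
Add 45 minutes layover in Denver → 2:14 PM UTC.
Add 10 hours 39 minutes leg 4 → 12:53 AM UTC (Apr 19).
Noumea is UTC+11:00, so local arrival = 12:53 AM + 11:00 = 11:53 AM on Apr 19.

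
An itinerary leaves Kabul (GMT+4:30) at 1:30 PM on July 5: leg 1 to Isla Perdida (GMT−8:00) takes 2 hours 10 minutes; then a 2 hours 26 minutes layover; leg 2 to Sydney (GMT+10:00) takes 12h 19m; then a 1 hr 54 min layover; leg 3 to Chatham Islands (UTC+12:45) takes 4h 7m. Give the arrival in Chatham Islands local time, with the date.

Convert departure to UTC: 1:30 PM − 4:30 = 9:00 AM UTC on Jul 5.
Add 2 hours and 10 minutes leg 1 → 11:10 AM UTC.
Add 2 hours 26 minutes layover in Isla Perdida → 1:36 PM UTC.
Add 12 hours 19 minutes leg 2 → 1:55 AM UTC (Jul 6).
Add 1 hour 54 minutes layover in Sydney → 3:49 AM UTC.
Add 4 hours 7 minutes leg 3 → 7:56 AM UTC.
Chatham Islands is UTC+12:45, so local arrival = 7:56 AM + 12:45 = 8:41 PM on Jul 6.

8:41 PM on July 6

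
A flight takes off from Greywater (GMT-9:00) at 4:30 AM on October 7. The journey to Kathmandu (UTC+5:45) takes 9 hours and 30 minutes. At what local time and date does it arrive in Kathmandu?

4:45 AM on October 8

Convert departure to UTC: 4:30 AM + 9:00 = 1:30 PM UTC on Oct 7.
Add 9 hours 30 minutes travel time → 11:00 PM UTC.
Kathmandu is UTC+5:45, so local arrival = 11:00 PM + 5:45 = 4:45 AM on Oct 8.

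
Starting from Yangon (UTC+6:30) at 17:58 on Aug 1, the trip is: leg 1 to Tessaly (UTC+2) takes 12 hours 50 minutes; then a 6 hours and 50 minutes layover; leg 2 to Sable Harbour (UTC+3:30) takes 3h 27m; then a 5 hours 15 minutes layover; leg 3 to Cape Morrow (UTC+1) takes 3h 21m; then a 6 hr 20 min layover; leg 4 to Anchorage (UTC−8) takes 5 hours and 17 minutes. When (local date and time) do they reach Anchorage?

22:48 on Aug 2

Convert departure to UTC: 17:58 − 6:30 = 11:28 UTC on Aug 1.
Add 12 hours 50 minutes leg 1 → 00:18 UTC (Aug 2).
Add 6 hours and 50 minutes layover in Tessaly → 07:08 UTC.
Add 3 hours 27 minutes leg 2 → 10:35 UTC.
Add 5 hours 15 minutes layover in Sable Harbour → 15:50 UTC.
Add 3 hours 21 minutes leg 3 → 19:11 UTC.
Add 6 hours 20 minutes layover in Cape Morrow → 01:31 UTC (Aug 3).
Add 5 hours 17 minutes leg 4 → 06:48 UTC.
Anchorage is UTC−8:00, so local arrival = 06:48 − 8:00 = 22:48 on Aug 2.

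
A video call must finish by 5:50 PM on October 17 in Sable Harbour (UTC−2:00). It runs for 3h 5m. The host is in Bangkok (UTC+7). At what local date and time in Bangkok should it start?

11:45 PM on October 17

Target end time in UTC: 5:50 PM + 2:00 = 7:50 PM on Oct 17.
Subtract 3 hours and 5 minutes → start 4:45 PM UTC on Oct 17.
Bangkok is UTC+7:00: 4:45 PM + 7:00 = 11:45 PM on Oct 17.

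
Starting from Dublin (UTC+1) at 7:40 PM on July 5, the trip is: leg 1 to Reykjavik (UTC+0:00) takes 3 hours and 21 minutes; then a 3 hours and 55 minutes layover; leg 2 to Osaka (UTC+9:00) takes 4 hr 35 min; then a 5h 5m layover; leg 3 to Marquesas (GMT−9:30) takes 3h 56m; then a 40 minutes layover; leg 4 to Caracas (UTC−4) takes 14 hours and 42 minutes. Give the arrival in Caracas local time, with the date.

2:54 AM on Jul 7

Convert departure to UTC: 7:40 PM − 1:00 = 6:40 PM UTC on Jul 5.
Add 3 hours 21 minutes leg 1 → 10:01 PM UTC.
Add 3 hours and 55 minutes layover in Reykjavik → 1:56 AM UTC (Jul 6).
Add 4 hours and 35 minutes leg 2 → 6:31 AM UTC.
Add 5 hours and 5 minutes layover in Osaka → 11:36 AM UTC.
Add 3 hours and 56 minutes leg 3 → 3:32 PM UTC.
Add 40 minutes layover in Marquesas → 4:12 PM UTC.
Add 14 hours 42 minutes leg 4 → 6:54 AM UTC (Jul 7).
Caracas is UTC−4:00, so local arrival = 6:54 AM − 4:00 = 2:54 AM on Jul 7.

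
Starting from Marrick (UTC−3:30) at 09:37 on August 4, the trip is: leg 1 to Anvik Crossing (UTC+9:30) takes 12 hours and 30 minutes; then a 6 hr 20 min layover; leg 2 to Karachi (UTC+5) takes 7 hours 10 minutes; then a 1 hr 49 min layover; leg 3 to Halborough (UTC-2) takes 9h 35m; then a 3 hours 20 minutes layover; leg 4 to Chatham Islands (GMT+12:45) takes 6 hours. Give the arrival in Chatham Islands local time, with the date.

00:36 on Aug 7

Convert departure to UTC: 09:37 + 3:30 = 13:07 UTC on Aug 4.
Add 12 hours and 30 minutes leg 1 → 01:37 UTC (Aug 5).
Add 6 hours and 20 minutes layover in Anvik Crossing → 07:57 UTC.
Add 7 hours and 10 minutes leg 2 → 15:07 UTC.
Add 1 hour and 49 minutes layover in Karachi → 16:56 UTC.
Add 9 hours and 35 minutes leg 3 → 02:31 UTC (Aug 6).
Add 3 hours and 20 minutes layover in Halborough → 05:51 UTC.
Add 6 hours leg 4 → 11:51 UTC.
Chatham Islands is UTC+12:45, so local arrival = 11:51 + 12:45 = 00:36 on Aug 7.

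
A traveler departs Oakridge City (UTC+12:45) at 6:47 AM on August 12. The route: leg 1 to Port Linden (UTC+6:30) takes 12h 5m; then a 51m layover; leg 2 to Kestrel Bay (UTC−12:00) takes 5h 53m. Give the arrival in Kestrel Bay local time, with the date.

12:51 AM on August 12

Convert departure to UTC: 6:47 AM − 12:45 = 6:02 PM UTC on Aug 11.
Add 12 hours 5 minutes leg 1 → 6:07 AM UTC (Aug 12).
Add 51 minutes layover in Port Linden → 6:58 AM UTC.
Add 5 hours 53 minutes leg 2 → 12:51 PM UTC.
Kestrel Bay is UTC−12:00, so local arrival = 12:51 PM − 12:00 = 12:51 AM on Aug 12.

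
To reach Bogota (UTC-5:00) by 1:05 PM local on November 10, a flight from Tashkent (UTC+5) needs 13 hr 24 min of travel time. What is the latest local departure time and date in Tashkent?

9:41 AM on November 10

Target arrival in UTC: 1:05 PM + 5:00 = 6:05 PM on Nov 10.
Subtract 13 hours 24 minutes → departure 4:41 AM UTC on Nov 10.
Tashkent is UTC+5:00: 4:41 AM + 5:00 = 9:41 AM on Nov 10.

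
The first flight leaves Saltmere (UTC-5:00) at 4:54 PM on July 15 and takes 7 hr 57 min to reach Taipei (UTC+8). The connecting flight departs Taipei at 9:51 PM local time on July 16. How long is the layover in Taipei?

8 hours

Convert departure to UTC: 4:54 PM + 5:00 = 9:54 PM UTC on Jul 15.
Add 7 hours 57 minutes flight time → 5:51 AM UTC (Jul 16).
Taipei is UTC+8:00, so local arrival = 5:51 AM + 8:00 = 1:51 PM on Jul 16.
Layover = 9:51 PM − 1:51 PM = 8 hours.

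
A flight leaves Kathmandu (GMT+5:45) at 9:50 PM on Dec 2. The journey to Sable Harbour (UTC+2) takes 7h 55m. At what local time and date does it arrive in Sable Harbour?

Convert departure to UTC: 9:50 PM − 5:45 = 4:05 PM UTC on Dec 2.
Add 7 hours and 55 minutes travel time → 12:00 AM UTC (Dec 3).
Sable Harbour is UTC+2:00, so local arrival = 12:00 AM + 2:00 = 2:00 AM on Dec 3.

2:00 AM on Dec 3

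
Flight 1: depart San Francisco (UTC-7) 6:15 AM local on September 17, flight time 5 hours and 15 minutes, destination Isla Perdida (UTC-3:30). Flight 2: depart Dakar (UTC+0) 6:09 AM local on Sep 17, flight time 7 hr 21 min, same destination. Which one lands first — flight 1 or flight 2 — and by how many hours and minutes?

Flight 1 in UTC: 6:15 AM + 7:00 = 1:15 PM on Sep 17.
+5 hours and 15 minutes → arrive 6:30 PM UTC on Sep 17.
Flight 2 departs at 6:09 AM UTC (Sep 17).
+7 hours 21 minutes → arrive 1:30 PM UTC on Sep 17.
Flight 2 lands earlier by 5 hours.

the second, by 5 hours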